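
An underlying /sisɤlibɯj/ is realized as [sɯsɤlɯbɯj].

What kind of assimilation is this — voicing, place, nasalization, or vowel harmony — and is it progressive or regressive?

/i/→[ɯ] /i/→[ɯ].
Vowels agree with the last vowel, so the harmony is regressive.

vowel harmony, regressive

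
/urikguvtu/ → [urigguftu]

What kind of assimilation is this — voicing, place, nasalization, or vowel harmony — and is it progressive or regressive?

/k/→[g] /v/→[f].
Each target copies a feature from the following segment, so the direction is regressive.

voicing assimilation, regressive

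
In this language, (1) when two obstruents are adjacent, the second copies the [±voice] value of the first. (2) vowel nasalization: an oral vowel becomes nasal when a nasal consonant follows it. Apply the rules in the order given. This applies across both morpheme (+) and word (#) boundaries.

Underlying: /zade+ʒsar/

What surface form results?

[zade+ʒzar]

Rule 1: /s/ after /ʒ/ (voiced) → [z]
After rule 1: zade+ʒzar
Rule 2: no segment meets the rule's conditions; no change.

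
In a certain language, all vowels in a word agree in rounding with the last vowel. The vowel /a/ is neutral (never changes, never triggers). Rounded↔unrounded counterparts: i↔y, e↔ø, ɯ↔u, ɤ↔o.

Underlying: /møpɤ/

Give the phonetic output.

[mepɤ]

/ø/ harmonizes with /ɤ/ ([-round]) → [e]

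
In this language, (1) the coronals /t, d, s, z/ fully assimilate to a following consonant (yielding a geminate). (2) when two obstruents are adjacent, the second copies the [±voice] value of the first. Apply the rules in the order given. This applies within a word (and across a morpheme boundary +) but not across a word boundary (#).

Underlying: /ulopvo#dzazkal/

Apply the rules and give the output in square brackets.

[ulopfo#zzakkal]

Rule 1: /d/ before /z/ → [z] (total assimilation)
Rule 1: /z/ before /k/ → [k] (total assimilation)
After rule 1: ulopvo#zzakkal
Rule 2: /v/ after /p/ (voiceless) → [f]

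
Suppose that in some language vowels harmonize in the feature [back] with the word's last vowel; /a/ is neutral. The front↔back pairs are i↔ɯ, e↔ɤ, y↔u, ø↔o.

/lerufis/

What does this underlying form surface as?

/u/ harmonizes with /i/ ([-back]) → [y]

[leryfis]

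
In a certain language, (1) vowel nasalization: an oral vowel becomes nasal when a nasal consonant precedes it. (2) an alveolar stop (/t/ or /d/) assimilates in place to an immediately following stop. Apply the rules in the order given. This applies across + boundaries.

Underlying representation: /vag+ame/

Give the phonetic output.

[vag+amẽ]

Rule 1: /e/ after nasal /m/ → [ẽ]
After rule 1: vag+amẽ
Rule 2: no segment meets the rule's conditions; no change.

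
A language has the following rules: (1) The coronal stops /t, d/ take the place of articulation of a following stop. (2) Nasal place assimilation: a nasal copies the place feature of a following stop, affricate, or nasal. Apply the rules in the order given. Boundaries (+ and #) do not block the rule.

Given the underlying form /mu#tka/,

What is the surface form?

[mu#kka]

Rule 1: /t/ before /k/ (velar) → [k]
After rule 1: mu#kka
Rule 2: no segment meets the rule's conditions; no change.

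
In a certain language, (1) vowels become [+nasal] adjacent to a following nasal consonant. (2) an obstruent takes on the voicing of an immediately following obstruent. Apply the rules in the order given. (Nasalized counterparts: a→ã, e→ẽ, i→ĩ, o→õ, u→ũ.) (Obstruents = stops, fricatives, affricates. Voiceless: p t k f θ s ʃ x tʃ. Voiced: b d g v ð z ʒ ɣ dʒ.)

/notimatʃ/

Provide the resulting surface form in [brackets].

Rule 1: /i/ before nasal /m/ → [ĩ]
After rule 1: notĩmatʃ
Rule 2: no segment meets the rule's conditions; no change.

[notĩmatʃ]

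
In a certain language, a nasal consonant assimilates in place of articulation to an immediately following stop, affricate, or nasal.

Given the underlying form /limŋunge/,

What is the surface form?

/m/ before /ŋ/ (velar) → [ŋ]
/n/ before /g/ (velar) → [ŋ]

[liŋŋuŋge]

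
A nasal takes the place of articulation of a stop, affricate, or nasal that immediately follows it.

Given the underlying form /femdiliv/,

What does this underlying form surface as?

[fendiliv]

/m/ before /d/ (alveolar) → [n]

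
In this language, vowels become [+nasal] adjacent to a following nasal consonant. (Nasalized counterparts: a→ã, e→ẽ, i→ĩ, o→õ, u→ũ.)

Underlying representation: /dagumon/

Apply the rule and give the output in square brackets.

[dagũmõn]

/u/ before nasal /m/ → [ũ]
/o/ before nasal /n/ → [õ]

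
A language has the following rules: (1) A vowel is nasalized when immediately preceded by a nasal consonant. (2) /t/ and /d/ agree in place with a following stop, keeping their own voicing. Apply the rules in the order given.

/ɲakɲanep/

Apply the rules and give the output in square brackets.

Rule 1: /a/ after nasal /ɲ/ → [ã]
Rule 1: /a/ after nasal /ɲ/ → [ã]
Rule 1: /e/ after nasal /n/ → [ẽ]
After rule 1: ɲãkɲãnẽp
Rule 2: no segment meets the rule's conditions; no change.

[ɲãkɲãnẽp]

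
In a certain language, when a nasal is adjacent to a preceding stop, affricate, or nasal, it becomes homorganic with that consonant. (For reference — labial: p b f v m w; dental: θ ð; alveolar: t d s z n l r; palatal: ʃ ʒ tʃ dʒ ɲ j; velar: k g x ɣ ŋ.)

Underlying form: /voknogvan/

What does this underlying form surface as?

/n/ after /k/ (velar) → [ŋ]

[vokŋogvan]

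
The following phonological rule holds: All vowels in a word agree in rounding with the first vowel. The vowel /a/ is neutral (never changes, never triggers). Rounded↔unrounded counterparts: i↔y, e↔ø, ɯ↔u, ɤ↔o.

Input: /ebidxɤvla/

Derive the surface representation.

no segment meets the rule's conditions; no change.

[ebidxɤvla]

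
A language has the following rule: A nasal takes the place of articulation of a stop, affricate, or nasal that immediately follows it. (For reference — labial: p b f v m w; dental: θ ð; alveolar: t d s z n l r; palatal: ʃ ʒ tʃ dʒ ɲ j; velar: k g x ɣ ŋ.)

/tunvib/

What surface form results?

no segment meets the rule's conditions; no change.

[tunvib]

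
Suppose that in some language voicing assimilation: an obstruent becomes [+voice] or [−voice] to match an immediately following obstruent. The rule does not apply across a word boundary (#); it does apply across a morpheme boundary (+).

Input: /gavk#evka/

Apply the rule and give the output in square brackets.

/v/ before /k/ (voiceless) → [f]
/v/ before /k/ (voiceless) → [f]

[gafk#efka]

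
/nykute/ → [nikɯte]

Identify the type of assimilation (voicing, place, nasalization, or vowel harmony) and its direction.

vowel harmony, regressive

/y/→[i] /u/→[ɯ].
Vowels agree with the last vowel, so the harmony is regressive.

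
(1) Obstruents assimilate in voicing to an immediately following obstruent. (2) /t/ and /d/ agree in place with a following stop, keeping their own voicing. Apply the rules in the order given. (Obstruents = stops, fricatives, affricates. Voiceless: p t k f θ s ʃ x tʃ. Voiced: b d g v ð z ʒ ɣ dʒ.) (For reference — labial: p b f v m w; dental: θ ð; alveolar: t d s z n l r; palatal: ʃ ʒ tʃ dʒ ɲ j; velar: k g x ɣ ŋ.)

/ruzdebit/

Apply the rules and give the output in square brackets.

[ruzdebit]

Rule 1: no segment meets the rule's conditions; no change.
After rule 1: ruzdebit
Rule 2: no segment meets the rule's conditions; no change.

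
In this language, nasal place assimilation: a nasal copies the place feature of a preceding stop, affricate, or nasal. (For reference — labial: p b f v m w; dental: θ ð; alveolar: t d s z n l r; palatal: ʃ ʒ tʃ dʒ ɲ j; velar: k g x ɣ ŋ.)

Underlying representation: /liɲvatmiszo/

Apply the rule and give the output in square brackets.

/m/ after /t/ (alveolar) → [n]

[liɲvatniszo]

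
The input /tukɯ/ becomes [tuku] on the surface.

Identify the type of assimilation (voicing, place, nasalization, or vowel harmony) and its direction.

vowel harmony, progressive

/ɯ/→[u].
Vowels agree with the first vowel, so the harmony is progressive.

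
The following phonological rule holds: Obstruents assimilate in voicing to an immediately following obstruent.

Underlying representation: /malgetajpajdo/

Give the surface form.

no segment meets the rule's conditions; no change.

[malgetajpajdo]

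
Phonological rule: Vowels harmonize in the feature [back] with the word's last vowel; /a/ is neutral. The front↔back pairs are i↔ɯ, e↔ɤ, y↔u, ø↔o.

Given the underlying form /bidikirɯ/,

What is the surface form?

/i/ harmonizes with /ɯ/ ([+back]) → [ɯ]
/i/ harmonizes with /ɯ/ ([+back]) → [ɯ]
/i/ harmonizes with /ɯ/ ([+back]) → [ɯ]

[bɯdɯkɯrɯ]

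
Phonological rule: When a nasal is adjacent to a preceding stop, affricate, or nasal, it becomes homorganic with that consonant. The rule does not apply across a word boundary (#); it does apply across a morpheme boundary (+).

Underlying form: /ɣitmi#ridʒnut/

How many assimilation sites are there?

2

/m/ after /t/ (alveolar) → [n]
/n/ after /dʒ/ (palatal) → [ɲ]
2 segments change.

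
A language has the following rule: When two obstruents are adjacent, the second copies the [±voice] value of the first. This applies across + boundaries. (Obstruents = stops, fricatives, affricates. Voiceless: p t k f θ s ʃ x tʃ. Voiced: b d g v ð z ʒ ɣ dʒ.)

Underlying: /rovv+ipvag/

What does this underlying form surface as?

[rovv+ipfag]

/v/ after /p/ (voiceless) → [f]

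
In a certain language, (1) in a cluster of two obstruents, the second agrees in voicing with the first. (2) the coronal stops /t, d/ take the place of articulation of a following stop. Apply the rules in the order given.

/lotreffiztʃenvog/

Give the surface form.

Rule 1: /tʃ/ after /z/ (voiced) → [dʒ]
After rule 1: lotreffizdʒenvog
Rule 2: no segment meets the rule's conditions; no change.

[lotreffizdʒenvog]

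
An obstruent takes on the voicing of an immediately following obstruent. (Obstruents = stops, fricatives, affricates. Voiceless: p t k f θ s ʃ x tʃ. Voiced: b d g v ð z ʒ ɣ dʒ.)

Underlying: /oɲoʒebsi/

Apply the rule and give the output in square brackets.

/b/ before /s/ (voiceless) → [p]

[oɲoʒepsi]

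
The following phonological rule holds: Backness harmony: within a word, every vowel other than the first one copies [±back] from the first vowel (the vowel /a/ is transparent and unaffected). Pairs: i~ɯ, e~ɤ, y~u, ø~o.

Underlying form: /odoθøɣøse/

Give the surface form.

/ø/ harmonizes with /o/ ([+back]) → [o]
/ø/ harmonizes with /o/ ([+back]) → [o]
/e/ harmonizes with /o/ ([+back]) → [ɤ]

[odoθoɣosɤ]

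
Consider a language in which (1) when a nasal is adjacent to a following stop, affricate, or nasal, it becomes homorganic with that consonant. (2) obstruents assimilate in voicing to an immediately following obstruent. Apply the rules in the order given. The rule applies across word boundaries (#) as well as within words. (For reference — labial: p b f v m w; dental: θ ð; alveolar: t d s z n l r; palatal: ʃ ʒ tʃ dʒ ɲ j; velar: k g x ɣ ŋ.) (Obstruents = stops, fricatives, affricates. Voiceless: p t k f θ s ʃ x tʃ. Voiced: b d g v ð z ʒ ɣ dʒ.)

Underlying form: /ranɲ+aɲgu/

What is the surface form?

Rule 1: /n/ before /ɲ/ (palatal) → [ɲ]
Rule 1: /ɲ/ before /g/ (velar) → [ŋ]
After rule 1: raɲɲ+aŋgu
Rule 2: no segment meets the rule's conditions; no change.

[raɲɲ+aŋgu]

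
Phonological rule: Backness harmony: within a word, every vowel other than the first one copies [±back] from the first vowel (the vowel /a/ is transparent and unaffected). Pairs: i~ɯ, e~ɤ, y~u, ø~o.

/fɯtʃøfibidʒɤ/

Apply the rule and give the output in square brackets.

/ø/ harmonizes with /ɯ/ ([+back]) → [o]
/i/ harmonizes with /ɯ/ ([+back]) → [ɯ]
/i/ harmonizes with /ɯ/ ([+back]) → [ɯ]

[fɯtʃofɯbɯdʒɤ]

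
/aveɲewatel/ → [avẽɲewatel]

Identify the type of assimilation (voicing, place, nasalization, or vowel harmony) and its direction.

nasalization, regressive

/e/→[ẽ].
Each target copies a feature from the following segment, so the direction is regressive.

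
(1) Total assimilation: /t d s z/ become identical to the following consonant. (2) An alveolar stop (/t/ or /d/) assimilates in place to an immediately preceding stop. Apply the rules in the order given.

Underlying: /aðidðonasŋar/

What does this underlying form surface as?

[aðiððonaŋŋar]

Rule 1: /d/ before /ð/ → [ð] (total assimilation)
Rule 1: /s/ before /ŋ/ → [ŋ] (total assimilation)
After rule 1: aðiððonaŋŋar
Rule 2: no segment meets the rule's conditions; no change.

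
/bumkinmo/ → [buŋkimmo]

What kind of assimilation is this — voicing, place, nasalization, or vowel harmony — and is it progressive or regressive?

/m/→[ŋ] /n/→[m].
Each target copies a feature from the following segment, so the direction is regressive.

place assimilation, regressive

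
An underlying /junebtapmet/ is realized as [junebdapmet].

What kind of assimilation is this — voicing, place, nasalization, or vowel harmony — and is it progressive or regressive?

/t/→[d].
Each target copies a feature from the preceding segment, so the direction is progressive.

voicing assimilation, progressive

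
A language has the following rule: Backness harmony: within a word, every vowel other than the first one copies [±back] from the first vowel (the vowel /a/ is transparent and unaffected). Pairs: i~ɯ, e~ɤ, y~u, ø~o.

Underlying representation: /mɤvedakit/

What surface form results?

[mɤvɤdakɯt]

/e/ harmonizes with /ɤ/ ([+back]) → [ɤ]
/i/ harmonizes with /ɤ/ ([+back]) → [ɯ]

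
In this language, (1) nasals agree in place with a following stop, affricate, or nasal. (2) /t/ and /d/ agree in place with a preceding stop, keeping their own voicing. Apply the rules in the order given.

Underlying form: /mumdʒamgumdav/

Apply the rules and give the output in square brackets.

Rule 1: /m/ before /dʒ/ (palatal) → [ɲ]
Rule 1: /m/ before /g/ (velar) → [ŋ]
Rule 1: /m/ before /d/ (alveolar) → [n]
After rule 1: muɲdʒaŋgundav
Rule 2: no segment meets the rule's conditions; no change.

[muɲdʒaŋgundav]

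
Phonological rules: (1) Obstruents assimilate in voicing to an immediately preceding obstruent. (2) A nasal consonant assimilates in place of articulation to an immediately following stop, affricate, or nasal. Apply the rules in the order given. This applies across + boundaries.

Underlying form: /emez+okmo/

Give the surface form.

[emez+okmo]

Rule 1: no segment meets the rule's conditions; no change.
After rule 1: emez+okmo
Rule 2: no segment meets the rule's conditions; no change.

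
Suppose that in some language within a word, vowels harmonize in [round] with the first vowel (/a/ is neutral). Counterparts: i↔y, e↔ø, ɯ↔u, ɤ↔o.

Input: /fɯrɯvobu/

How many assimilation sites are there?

2

/o/ harmonizes with /ɯ/ ([-round]) → [ɤ]
/u/ harmonizes with /ɯ/ ([-round]) → [ɯ]
2 segments change.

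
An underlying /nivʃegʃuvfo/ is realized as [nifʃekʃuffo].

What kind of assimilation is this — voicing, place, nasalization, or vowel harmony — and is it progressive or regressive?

/v/→[f] /g/→[k] /v/→[f].
Each target copies a feature from the following segment, so the direction is regressive.

voicing assimilation, regressive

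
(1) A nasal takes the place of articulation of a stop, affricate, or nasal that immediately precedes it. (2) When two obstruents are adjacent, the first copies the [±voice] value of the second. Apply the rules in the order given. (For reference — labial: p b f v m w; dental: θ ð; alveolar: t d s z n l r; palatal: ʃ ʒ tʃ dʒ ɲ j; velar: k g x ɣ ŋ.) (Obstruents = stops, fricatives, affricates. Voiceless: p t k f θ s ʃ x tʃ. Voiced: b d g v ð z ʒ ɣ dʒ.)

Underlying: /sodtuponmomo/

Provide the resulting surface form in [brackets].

[sottuponnomo]

Rule 1: /m/ after /n/ (alveolar) → [n]
After rule 1: sodtuponnomo
Rule 2: /d/ before /t/ (voiceless) → [t]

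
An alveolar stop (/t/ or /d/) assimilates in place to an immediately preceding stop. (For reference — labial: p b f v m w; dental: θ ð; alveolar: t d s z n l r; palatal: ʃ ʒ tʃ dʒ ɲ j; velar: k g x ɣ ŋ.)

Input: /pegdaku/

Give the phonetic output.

[peggaku]

/d/ after /g/ (velar) → [g]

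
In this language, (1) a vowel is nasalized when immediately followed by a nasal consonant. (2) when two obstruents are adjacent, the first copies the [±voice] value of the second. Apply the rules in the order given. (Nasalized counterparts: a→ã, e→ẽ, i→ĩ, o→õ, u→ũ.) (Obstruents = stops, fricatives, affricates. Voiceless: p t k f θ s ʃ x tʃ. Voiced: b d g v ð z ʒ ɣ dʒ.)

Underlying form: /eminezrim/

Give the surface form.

Rule 1: /e/ before nasal /m/ → [ẽ]
Rule 1: /i/ before nasal /n/ → [ĩ]
Rule 1: /i/ before nasal /m/ → [ĩ]
After rule 1: ẽmĩnezrĩm
Rule 2: no segment meets the rule's conditions; no change.

[ẽmĩnezrĩm]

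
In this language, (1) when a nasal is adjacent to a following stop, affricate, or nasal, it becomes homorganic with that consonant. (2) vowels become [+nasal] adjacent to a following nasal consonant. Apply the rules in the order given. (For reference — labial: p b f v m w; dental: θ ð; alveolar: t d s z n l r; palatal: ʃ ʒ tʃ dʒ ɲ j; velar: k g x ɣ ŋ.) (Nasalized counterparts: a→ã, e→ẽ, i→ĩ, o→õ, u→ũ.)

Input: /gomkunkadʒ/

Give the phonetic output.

[gõŋkũŋkadʒ]

Rule 1: /m/ before /k/ (velar) → [ŋ]
Rule 1: /n/ before /k/ (velar) → [ŋ]
After rule 1: goŋkuŋkadʒ
Rule 2: /o/ before nasal /ŋ/ → [õ]
Rule 2: /u/ before nasal /ŋ/ → [ũ]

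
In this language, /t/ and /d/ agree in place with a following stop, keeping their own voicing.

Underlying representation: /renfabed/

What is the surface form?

[renfabed]

no segment meets the rule's conditions; no change.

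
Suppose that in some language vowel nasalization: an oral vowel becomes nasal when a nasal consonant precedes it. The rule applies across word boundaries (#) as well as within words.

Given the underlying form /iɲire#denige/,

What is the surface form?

/i/ after nasal /ɲ/ → [ĩ]
/i/ after nasal /n/ → [ĩ]

[iɲĩre#denĩge]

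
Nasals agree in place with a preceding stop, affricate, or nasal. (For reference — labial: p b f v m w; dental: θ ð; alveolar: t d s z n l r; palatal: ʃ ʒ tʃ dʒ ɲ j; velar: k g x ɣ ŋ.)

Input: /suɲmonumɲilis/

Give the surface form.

[suɲɲonummilis]

/m/ after /ɲ/ (palatal) → [ɲ]
/ɲ/ after /m/ (labial) → [m]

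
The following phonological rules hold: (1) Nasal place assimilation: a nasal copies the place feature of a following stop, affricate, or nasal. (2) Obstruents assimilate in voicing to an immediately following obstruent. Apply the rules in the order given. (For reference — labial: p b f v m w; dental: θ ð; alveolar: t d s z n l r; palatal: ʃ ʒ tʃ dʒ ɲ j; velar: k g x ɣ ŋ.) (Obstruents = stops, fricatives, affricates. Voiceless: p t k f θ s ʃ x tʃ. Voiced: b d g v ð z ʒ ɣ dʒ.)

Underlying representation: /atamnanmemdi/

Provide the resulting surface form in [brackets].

[atannammendi]

Rule 1: /m/ before /n/ (alveolar) → [n]
Rule 1: /n/ before /m/ (labial) → [m]
Rule 1: /m/ before /d/ (alveolar) → [n]
After rule 1: atannammendi
Rule 2: no segment meets the rule's conditions; no change.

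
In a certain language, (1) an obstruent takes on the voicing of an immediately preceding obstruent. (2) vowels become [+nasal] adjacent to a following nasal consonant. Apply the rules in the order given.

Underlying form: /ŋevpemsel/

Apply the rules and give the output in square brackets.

Rule 1: /p/ after /v/ (voiced) → [b]
After rule 1: ŋevbemsel
Rule 2: /e/ before nasal /m/ → [ẽ]

[ŋevbẽmsel]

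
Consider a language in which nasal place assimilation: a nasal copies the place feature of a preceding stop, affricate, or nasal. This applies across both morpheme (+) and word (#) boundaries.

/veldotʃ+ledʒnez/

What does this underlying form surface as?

[veldotʃ+ledʒɲez]

/n/ after /dʒ/ (palatal) → [ɲ]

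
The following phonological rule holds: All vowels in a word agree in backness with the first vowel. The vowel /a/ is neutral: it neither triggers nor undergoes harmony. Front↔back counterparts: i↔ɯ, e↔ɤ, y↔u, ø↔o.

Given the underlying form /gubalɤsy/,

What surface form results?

/y/ harmonizes with /u/ ([+back]) → [u]

[gubalɤsu]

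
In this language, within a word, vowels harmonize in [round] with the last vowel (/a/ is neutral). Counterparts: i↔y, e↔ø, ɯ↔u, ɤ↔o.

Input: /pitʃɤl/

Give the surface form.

no segment meets the rule's conditions; no change.

[pitʃɤl]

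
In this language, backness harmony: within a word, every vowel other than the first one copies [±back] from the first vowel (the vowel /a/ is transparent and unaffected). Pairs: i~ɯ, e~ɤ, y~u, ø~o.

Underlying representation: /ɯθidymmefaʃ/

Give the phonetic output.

/i/ harmonizes with /ɯ/ ([+back]) → [ɯ]
/y/ harmonizes with /ɯ/ ([+back]) → [u]
/e/ harmonizes with /ɯ/ ([+back]) → [ɤ]

[ɯθɯdummɤfaʃ]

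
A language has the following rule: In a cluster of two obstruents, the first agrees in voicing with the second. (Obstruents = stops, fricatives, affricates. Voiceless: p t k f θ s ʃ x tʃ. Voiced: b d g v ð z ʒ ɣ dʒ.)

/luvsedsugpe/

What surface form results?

[lufsetsukpe]

/v/ before /s/ (voiceless) → [f]
/d/ before /s/ (voiceless) → [t]
/g/ before /p/ (voiceless) → [k]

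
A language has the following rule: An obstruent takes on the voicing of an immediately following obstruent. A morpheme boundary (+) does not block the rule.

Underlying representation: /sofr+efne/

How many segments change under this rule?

0

No segment meets the rule's conditions.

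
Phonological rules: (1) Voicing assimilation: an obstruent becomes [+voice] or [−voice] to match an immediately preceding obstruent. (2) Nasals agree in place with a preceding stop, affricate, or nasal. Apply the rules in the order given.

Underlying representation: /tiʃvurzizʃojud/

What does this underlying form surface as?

[tiʃfurzizʒojud]

Rule 1: /v/ after /ʃ/ (voiceless) → [f]
Rule 1: /ʃ/ after /z/ (voiced) → [ʒ]
After rule 1: tiʃfurzizʒojud
Rule 2: no segment meets the rule's conditions; no change.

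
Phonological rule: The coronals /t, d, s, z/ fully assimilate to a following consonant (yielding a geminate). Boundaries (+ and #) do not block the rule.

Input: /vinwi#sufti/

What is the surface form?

[vinwi#sufti]

no segment meets the rule's conditions; no change.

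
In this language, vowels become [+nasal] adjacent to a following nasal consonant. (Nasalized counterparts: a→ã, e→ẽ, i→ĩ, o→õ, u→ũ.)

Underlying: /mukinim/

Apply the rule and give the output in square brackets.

/i/ before nasal /n/ → [ĩ]
/i/ before nasal /m/ → [ĩ]

[mukĩnĩm]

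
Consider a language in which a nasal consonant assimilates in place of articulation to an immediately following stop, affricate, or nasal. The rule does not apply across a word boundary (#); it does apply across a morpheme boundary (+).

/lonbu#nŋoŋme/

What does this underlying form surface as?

[lombu#ŋŋomme]

/n/ before /b/ (labial) → [m]
/n/ before /ŋ/ (velar) → [ŋ]
/ŋ/ before /m/ (labial) → [m]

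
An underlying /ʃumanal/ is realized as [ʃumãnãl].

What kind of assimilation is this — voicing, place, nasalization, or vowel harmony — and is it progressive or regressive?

/a/→[ã] /a/→[ã].
Each target copies a feature from the preceding segment, so the direction is progressive.

nasalization, progressive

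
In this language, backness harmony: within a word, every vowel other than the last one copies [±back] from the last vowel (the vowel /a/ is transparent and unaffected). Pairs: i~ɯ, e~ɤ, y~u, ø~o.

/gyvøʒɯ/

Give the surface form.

/y/ harmonizes with /ɯ/ ([+back]) → [u]
/ø/ harmonizes with /ɯ/ ([+back]) → [o]

[guvoʒɯ]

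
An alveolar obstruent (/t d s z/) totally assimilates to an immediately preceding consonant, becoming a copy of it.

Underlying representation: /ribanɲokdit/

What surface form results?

/d/ after /k/ → [k] (total assimilation)

[ribanɲokkit]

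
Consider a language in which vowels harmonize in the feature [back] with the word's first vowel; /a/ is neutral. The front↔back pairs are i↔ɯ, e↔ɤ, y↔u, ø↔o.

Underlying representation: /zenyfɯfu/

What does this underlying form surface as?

[zenyfify]

/ɯ/ harmonizes with /e/ ([-back]) → [i]
/u/ harmonizes with /e/ ([-back]) → [y]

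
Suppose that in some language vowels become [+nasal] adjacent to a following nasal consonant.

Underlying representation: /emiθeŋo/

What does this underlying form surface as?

[ẽmiθẽŋo]

/e/ before nasal /m/ → [ẽ]
/e/ before nasal /ŋ/ → [ẽ]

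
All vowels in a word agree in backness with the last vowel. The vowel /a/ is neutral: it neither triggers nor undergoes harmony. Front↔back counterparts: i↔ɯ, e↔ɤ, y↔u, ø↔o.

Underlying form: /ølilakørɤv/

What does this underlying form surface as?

/ø/ harmonizes with /ɤ/ ([+back]) → [o]
/i/ harmonizes with /ɤ/ ([+back]) → [ɯ]
/ø/ harmonizes with /ɤ/ ([+back]) → [o]

[olɯlakorɤv]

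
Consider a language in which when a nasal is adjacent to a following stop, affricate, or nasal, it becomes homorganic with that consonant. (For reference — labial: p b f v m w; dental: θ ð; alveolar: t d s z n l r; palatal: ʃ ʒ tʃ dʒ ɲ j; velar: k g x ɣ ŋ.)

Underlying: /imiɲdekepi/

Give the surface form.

[imindekepi]

/ɲ/ before /d/ (alveolar) → [n]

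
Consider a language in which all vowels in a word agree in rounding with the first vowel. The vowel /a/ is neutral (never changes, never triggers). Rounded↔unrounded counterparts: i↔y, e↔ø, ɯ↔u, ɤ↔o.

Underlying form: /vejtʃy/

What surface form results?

[vejtʃi]

/y/ harmonizes with /e/ ([-round]) → [i]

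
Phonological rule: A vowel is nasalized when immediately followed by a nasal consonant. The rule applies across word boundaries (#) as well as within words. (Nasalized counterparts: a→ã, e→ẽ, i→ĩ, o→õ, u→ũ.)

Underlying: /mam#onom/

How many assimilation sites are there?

3

/a/ before nasal /m/ → [ã]
/o/ before nasal /n/ → [õ]
/o/ before nasal /m/ → [õ]
3 segments change.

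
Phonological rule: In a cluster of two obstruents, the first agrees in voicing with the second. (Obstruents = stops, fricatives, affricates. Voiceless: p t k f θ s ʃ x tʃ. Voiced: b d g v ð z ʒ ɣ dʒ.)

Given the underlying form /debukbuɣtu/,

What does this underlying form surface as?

/k/ before /b/ (voiced) → [g]
/ɣ/ before /t/ (voiceless) → [x]

[debugbuxtu]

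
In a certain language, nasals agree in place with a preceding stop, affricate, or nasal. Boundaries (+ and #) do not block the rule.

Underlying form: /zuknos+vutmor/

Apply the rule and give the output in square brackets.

[zukŋos+vutnor]

/n/ after /k/ (velar) → [ŋ]
/m/ after /t/ (alveolar) → [n]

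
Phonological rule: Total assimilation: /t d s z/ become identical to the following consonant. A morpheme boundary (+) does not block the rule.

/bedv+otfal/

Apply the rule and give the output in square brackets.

[bevv+offal]

/d/ before /v/ → [v] (total assimilation)
/t/ before /f/ → [f] (total assimilation)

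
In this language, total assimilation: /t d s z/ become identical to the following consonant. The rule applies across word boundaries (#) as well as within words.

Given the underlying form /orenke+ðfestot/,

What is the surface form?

[orenke+ðfettot]

/s/ before /t/ → [t] (total assimilation)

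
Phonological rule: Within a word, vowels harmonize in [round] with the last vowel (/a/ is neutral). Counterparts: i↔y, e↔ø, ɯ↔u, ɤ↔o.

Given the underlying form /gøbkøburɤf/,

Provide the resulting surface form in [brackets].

[gebkebɯrɤf]

/ø/ harmonizes with /ɤ/ ([-round]) → [e]
/ø/ harmonizes with /ɤ/ ([-round]) → [e]
/u/ harmonizes with /ɤ/ ([-round]) → [ɯ]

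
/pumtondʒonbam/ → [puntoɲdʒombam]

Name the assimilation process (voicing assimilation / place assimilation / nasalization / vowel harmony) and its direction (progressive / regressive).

/m/→[n] /n/→[ɲ] /n/→[m].
Each target copies a feature from the following segment, so the direction is regressive.

place assimilation, regressive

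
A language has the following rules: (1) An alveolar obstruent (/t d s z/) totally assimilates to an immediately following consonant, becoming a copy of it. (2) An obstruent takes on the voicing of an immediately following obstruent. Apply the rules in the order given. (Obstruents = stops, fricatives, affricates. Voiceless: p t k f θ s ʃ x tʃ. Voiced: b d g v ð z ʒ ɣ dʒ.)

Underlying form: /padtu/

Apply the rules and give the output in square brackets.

[pattu]

Rule 1: /d/ before /t/ → [t] (total assimilation)
After rule 1: pattu
Rule 2: no segment meets the rule's conditions; no change.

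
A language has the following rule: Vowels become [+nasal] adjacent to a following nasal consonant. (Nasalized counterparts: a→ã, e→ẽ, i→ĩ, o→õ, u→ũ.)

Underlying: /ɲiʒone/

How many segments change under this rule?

/o/ before nasal /n/ → [õ]
1 segment changes.

1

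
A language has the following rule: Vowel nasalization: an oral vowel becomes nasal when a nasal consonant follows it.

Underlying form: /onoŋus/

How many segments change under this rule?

2

/o/ before nasal /n/ → [õ]
/o/ before nasal /ŋ/ → [õ]
2 segments change.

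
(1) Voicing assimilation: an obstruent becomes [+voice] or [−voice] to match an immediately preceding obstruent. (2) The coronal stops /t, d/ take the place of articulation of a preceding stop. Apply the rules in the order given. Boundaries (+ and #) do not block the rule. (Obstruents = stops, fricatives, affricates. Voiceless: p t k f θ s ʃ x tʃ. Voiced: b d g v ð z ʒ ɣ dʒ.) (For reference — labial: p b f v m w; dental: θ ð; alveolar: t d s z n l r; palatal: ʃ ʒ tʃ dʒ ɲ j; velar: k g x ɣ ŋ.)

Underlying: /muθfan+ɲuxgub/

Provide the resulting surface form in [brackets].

[muθfan+ɲuxkub]

Rule 1: /g/ after /x/ (voiceless) → [k]
After rule 1: muθfan+ɲuxkub
Rule 2: no segment meets the rule's conditions; no change.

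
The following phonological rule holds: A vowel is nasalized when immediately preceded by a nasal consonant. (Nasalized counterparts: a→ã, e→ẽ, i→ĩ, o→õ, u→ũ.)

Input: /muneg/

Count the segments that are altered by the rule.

/u/ after nasal /m/ → [ũ]
/e/ after nasal /n/ → [ẽ]
2 segments change.

2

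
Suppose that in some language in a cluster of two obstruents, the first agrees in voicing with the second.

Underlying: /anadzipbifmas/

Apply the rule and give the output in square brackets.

/p/ before /b/ (voiced) → [b]

[anadzibbifmas]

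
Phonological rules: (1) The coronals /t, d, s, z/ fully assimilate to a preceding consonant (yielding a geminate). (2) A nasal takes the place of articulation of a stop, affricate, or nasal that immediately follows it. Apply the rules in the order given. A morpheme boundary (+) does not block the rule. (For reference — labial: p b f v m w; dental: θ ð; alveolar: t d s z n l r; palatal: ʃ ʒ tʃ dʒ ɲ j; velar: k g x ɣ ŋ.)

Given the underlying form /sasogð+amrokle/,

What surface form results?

[sasogð+amrokle]

Rule 1: no segment meets the rule's conditions; no change.
After rule 1: sasogð+amrokle
Rule 2: no segment meets the rule's conditions; no change.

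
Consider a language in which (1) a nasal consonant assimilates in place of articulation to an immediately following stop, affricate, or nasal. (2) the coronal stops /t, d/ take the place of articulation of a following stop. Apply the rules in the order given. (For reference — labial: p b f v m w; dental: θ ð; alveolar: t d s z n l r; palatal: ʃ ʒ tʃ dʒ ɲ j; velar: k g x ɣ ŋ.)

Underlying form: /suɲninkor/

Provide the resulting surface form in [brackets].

Rule 1: /ɲ/ before /n/ (alveolar) → [n]
Rule 1: /n/ before /k/ (velar) → [ŋ]
After rule 1: sunniŋkor
Rule 2: no segment meets the rule's conditions; no change.

[sunniŋkor]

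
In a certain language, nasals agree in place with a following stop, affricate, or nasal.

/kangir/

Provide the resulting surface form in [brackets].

/n/ before /g/ (velar) → [ŋ]

[kaŋgir]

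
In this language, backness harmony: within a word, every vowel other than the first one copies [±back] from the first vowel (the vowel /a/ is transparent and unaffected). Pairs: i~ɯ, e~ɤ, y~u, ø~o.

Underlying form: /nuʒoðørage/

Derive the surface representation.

[nuʒoðoragɤ]

/ø/ harmonizes with /u/ ([+back]) → [o]
/e/ harmonizes with /u/ ([+back]) → [ɤ]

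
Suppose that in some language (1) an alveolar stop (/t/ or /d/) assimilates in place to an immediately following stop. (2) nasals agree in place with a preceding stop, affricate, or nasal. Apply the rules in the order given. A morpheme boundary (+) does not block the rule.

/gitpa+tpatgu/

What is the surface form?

Rule 1: /t/ before /p/ (labial) → [p]
Rule 1: /t/ before /p/ (labial) → [p]
Rule 1: /t/ before /g/ (velar) → [k]
After rule 1: gippa+ppakgu
Rule 2: no segment meets the rule's conditions; no change.

[gippa+ppakgu]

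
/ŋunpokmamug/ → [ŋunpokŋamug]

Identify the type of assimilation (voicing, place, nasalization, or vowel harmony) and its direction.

/m/→[ŋ].
Each target copies a feature from the preceding segment, so the direction is progressive.

place assimilation, progressive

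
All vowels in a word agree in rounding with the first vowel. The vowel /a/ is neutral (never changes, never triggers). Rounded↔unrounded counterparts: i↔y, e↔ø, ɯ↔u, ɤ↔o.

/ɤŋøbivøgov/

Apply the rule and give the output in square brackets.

/ø/ harmonizes with /ɤ/ ([-round]) → [e]
/ø/ harmonizes with /ɤ/ ([-round]) → [e]
/o/ harmonizes with /ɤ/ ([-round]) → [ɤ]

[ɤŋebivegɤv]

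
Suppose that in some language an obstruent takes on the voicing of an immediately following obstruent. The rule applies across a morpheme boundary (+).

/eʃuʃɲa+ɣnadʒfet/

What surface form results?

/dʒ/ before /f/ (voiceless) → [tʃ]

[eʃuʃɲa+ɣnatʃfet]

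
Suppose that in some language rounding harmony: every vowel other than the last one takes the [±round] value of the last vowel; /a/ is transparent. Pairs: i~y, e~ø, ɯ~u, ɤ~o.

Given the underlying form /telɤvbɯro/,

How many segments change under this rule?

3

/e/ harmonizes with /o/ ([+round]) → [ø]
/ɤ/ harmonizes with /o/ ([+round]) → [o]
/ɯ/ harmonizes with /o/ ([+round]) → [u]
3 segments change.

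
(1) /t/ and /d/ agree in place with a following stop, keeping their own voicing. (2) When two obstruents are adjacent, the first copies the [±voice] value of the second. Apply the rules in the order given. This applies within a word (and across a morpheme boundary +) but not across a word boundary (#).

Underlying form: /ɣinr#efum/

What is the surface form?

Rule 1: no segment meets the rule's conditions; no change.
After rule 1: ɣinr#efum
Rule 2: no segment meets the rule's conditions; no change.

[ɣinr#efum]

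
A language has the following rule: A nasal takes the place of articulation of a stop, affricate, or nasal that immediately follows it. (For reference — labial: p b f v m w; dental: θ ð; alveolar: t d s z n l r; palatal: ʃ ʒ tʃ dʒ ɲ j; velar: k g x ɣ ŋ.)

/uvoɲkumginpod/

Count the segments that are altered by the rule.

/ɲ/ before /k/ (velar) → [ŋ]
/m/ before /g/ (velar) → [ŋ]
/n/ before /p/ (labial) → [m]
3 segments change.

3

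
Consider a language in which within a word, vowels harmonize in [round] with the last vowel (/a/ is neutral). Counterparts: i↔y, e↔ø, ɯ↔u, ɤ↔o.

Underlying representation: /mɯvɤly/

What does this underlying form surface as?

[muvoly]

/ɯ/ harmonizes with /y/ ([+round]) → [u]
/ɤ/ harmonizes with /y/ ([+round]) → [o]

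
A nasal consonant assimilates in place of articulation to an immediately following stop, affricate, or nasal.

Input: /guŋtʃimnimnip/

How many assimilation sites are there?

3

/ŋ/ before /tʃ/ (palatal) → [ɲ]
/m/ before /n/ (alveolar) → [n]
/m/ before /n/ (alveolar) → [n]
3 segments change.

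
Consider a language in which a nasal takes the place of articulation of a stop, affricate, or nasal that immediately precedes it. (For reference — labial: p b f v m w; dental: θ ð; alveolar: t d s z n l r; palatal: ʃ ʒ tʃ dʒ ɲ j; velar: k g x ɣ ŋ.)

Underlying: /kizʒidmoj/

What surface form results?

/m/ after /d/ (alveolar) → [n]

[kizʒidnoj]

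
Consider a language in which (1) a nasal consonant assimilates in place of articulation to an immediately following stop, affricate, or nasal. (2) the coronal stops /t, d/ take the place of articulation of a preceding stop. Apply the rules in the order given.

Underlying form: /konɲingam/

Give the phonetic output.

Rule 1: /n/ before /ɲ/ (palatal) → [ɲ]
Rule 1: /n/ before /g/ (velar) → [ŋ]
After rule 1: koɲɲiŋgam
Rule 2: no segment meets the rule's conditions; no change.

[koɲɲiŋgam]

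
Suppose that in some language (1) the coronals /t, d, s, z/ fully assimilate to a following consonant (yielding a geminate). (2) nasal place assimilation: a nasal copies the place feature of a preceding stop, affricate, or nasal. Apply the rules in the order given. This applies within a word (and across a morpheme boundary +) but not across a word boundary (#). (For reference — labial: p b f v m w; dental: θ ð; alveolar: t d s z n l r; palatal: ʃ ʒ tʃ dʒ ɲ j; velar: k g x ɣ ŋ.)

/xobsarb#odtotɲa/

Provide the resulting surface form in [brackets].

Rule 1: /d/ before /t/ → [t] (total assimilation)
Rule 1: /t/ before /ɲ/ → [ɲ] (total assimilation)
After rule 1: xobsarb#ottoɲɲa
Rule 2: no segment meets the rule's conditions; no change.

[xobsarb#ottoɲɲa]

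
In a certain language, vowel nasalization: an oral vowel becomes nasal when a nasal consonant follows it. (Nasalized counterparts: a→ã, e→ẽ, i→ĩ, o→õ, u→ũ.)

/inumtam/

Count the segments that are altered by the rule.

3

/i/ before nasal /n/ → [ĩ]
/u/ before nasal /m/ → [ũ]
/a/ before nasal /m/ → [ã]
3 segments change.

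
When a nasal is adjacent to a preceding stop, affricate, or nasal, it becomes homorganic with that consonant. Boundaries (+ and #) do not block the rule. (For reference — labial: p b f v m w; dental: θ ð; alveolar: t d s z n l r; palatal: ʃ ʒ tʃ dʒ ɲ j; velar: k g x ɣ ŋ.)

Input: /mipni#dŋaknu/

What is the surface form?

/n/ after /p/ (labial) → [m]
/ŋ/ after /d/ (alveolar) → [n]
/n/ after /k/ (velar) → [ŋ]

[mipmi#dnakŋu]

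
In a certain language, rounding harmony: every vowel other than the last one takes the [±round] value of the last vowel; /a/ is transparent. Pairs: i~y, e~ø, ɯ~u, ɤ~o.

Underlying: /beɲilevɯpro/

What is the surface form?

[bøɲyløvupro]

/e/ harmonizes with /o/ ([+round]) → [ø]
/i/ harmonizes with /o/ ([+round]) → [y]
/e/ harmonizes with /o/ ([+round]) → [ø]
/ɯ/ harmonizes with /o/ ([+round]) → [u]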